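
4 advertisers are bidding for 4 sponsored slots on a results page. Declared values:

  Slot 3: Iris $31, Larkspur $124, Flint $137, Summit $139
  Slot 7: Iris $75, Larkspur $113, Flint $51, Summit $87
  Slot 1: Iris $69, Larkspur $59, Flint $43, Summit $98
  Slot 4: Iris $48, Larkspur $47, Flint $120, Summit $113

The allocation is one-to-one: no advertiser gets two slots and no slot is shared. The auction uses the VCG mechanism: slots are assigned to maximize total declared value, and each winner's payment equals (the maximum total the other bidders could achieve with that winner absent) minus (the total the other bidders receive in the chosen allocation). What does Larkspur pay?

Larkspur pays $6.

Efficient allocation: Iris→Slot 1 ($69), Larkspur→Slot 7 ($113), Flint→Slot 4 ($120), Summit→Slot 3 ($139); total welfare W = $441.
Larkspur receives Slot 7 at value $113, so the others get W − 113 = $328.
Without Larkspur: best allocation of the remaining 3 bidders over all 4 slots is Iris→Slot 7 ($75), Flint→Slot 4 ($120), Summit→Slot 3 ($139), total $334.
VCG payment = (others' best without Larkspur) − (others' welfare with Larkspur) = 334 − 328 = $6.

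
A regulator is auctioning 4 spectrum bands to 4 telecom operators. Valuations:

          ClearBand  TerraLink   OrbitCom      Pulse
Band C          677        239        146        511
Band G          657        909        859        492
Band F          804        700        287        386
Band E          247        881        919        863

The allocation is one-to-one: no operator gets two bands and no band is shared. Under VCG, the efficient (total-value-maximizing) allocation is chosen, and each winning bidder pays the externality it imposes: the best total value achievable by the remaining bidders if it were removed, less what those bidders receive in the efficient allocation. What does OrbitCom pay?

OrbitCom pays $352M.

Efficient allocation: ClearBand→Band F ($804M), TerraLink→Band G ($909M), OrbitCom→Band E ($919M), Pulse→Band C ($511M); total welfare W = $3143M.
OrbitCom receives Band E at value $919M, so the others get W − 919 = $2224M.
Without OrbitCom: best allocation of the remaining 3 bidders over all 4 bands is ClearBand→Band F ($804M), TerraLink→Band G ($909M), Pulse→Band E ($863M), total $2576M.
VCG payment = (others' best without OrbitCom) − (others' welfare with OrbitCom) = 2576 − 2224 = $352M.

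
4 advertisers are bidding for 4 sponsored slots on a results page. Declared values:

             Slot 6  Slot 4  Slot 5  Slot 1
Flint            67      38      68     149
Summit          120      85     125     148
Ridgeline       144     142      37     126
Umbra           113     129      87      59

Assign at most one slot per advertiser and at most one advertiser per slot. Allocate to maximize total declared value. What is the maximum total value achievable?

Maximum total: $547

Optimal: Flint→Slot 1 ($149), Summit→Slot 5 ($125), Ridgeline→Slot 6 ($144), Umbra→Slot 4 ($129) — total 149+125+144+129 = $547.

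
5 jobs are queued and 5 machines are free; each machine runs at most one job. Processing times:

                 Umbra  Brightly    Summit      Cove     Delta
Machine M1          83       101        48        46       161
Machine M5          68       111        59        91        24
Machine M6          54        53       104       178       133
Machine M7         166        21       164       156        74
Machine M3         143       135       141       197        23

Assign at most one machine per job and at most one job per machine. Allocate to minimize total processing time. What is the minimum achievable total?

Optimal: Umbra→Machine M6 (54 min), Brightly→Machine M7 (21 min), Summit→Machine M5 (59 min), Cove→Machine M1 (46 min), Delta→Machine M3 (23 min) — total 54+21+59+46+23 = 203 min.

Min total: 203 min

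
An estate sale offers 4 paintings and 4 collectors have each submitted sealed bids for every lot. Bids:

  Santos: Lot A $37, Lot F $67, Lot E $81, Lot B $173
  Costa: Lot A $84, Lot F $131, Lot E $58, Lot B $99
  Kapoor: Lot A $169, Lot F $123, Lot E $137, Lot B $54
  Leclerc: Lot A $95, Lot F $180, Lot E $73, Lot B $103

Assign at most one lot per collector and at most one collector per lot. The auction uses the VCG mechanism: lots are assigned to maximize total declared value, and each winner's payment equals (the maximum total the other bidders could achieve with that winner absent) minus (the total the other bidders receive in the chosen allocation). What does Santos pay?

Efficient allocation: Santos→Lot B ($173), Costa→Lot E ($58), Kapoor→Lot A ($169), Leclerc→Lot F ($180); total welfare W = $580.
Santos receives Lot B at value $173, so the others get W − 173 = $407.
Without Santos: best allocation of the remaining 3 bidders over all 4 lots is Costa→Lot B ($99), Kapoor→Lot A ($169), Leclerc→Lot F ($180), total $448.
VCG payment = (others' best without Santos) − (others' welfare with Santos) = 448 − 407 = $41.

Santos pays $41.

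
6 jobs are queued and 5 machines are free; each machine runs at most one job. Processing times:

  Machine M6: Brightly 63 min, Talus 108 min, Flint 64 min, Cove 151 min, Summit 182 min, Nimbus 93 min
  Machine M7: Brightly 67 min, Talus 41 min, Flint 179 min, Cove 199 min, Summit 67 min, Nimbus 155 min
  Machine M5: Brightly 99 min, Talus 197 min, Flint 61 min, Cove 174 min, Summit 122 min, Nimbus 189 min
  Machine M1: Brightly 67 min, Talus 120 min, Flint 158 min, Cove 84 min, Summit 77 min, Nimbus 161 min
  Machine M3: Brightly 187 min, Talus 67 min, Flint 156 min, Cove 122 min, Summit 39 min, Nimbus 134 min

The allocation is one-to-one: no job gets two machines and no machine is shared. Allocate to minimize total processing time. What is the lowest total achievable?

Min total: 288 min

Optimal: Brightly→Machine M6 (63 min), Talus→Machine M7 (41 min), Flint→Machine M5 (61 min), Cove→Machine M1 (84 min), Summit→Machine M3 (39 min) — total 63+41+61+84+39 = 288 min.
Column-greedy (each machine in turn goes to its cheapest remaining job) gives 364 min, worse by 76.
Next-best assignment: Nimbus→Machine M6, Talus→Machine M7, Flint→Machine M5, Brightly→Machine M1, Summit→Machine M3 = 301 min.
Swapping Summit↔Cove (Summit→Machine M1 77 min, Cove→Machine M3 122 min) adds 76.
Checked against all permutations: 288 min is optimal.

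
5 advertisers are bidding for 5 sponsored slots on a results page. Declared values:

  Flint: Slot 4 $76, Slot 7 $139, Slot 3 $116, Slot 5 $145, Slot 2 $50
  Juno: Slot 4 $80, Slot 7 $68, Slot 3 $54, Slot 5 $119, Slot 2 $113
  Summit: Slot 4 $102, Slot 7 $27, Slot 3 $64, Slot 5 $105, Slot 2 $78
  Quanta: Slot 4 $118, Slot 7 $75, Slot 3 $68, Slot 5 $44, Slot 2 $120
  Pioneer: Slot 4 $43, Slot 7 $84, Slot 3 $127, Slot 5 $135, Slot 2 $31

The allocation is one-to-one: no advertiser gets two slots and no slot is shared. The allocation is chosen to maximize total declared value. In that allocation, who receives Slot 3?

Optimal: Flint→Slot 7 ($139), Juno→Slot 5 ($119), Summit→Slot 4 ($102), Quanta→Slot 2 ($120), Pioneer→Slot 3 ($127) — total 139+119+102+120+127 = $607.
Column-greedy (each slot in turn goes to its best remaining advertiser) gives $581, worse by 26.
No other one-to-one assignment exceeds $607.
Pioneer's own top slot is Slot 5 ($135), but forcing Pioneer→Slot 5 and reassigning the rest optimally gives only $569 — worse by 38.

Pioneer receives Slot 3.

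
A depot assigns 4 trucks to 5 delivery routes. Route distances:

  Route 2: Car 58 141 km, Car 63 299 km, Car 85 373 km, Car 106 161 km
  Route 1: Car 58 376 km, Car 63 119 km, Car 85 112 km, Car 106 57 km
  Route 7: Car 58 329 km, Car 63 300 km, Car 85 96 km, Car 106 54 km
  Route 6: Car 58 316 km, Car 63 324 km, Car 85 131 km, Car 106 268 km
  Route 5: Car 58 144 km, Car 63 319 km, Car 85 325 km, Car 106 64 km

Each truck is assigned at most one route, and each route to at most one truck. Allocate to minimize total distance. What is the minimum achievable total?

Optimal: Car 58→Route 2 (141 km), Car 63→Route 1 (119 km), Car 85→Route 7 (96 km), Car 106→Route 5 (64 km) — total 141+119+96+64 = 420 km.
Min-entry greedy (repeatedly take the single cheapest remaining cell) gives 626 km, worse by 206.

Minimum total: 420 km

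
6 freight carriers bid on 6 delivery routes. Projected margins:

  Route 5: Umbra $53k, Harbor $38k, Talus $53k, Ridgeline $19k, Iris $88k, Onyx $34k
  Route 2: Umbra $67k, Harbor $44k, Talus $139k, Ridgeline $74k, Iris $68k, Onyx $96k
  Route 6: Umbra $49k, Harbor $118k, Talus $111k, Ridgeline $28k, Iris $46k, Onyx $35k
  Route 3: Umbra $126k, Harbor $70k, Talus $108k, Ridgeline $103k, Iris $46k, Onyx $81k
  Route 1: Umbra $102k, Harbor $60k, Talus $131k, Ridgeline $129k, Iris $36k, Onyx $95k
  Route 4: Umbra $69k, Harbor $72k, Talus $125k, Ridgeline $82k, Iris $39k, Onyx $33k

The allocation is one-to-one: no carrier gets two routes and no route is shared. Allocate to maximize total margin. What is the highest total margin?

Maximum total: $682k

This is a one-to-one assignment (maximum-weight bipartite matching).
Optimal: Umbra→Route 3 ($126k), Harbor→Route 6 ($118k), Talus→Route 4 ($125k), Ridgeline→Route 1 ($129k), Iris→Route 5 ($88k), Onyx→Route 2 ($96k) — total 126+118+125+129+88+96 = $682k.
Swapping Onyx↔Harbor (Onyx→Route 6 $35k, Harbor→Route 2 $44k) loses 135.
Checked against all permutations: $682k is optimal.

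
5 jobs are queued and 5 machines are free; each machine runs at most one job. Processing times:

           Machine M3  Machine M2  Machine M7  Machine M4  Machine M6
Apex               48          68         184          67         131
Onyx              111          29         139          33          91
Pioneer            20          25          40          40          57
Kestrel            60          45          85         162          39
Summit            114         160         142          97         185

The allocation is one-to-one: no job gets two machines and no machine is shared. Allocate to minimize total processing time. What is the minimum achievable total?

Minimum total: 253 min

This is a one-to-one assignment (minimum-cost bipartite matching).
Optimal: Apex→Machine M3 (48 min), Onyx→Machine M2 (29 min), Pioneer→Machine M7 (40 min), Kestrel→Machine M6 (39 min), Summit→Machine M4 (97 min) — total 48+29+40+39+97 = 253 min.
Min-entry greedy (repeatedly take the single cheapest remaining cell) gives 297 min, worse by 44.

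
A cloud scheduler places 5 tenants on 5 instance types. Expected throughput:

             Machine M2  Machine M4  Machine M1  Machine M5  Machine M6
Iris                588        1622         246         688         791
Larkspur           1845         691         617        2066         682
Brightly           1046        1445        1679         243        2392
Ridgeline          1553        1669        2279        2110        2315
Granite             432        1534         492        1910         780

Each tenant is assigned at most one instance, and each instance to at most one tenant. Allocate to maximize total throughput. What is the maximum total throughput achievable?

This is the linear assignment problem.
Optimal: Iris→Machine M4 (1622 ops/s), Larkspur→Machine M2 (1845 ops/s), Brightly→Machine M6 (2392 ops/s), Ridgeline→Machine M1 (2279 ops/s), Granite→Machine M5 (1910 ops/s) — total 1622+1845+2392+2279+1910 = 10048 ops/s.
Column-greedy (each instance in turn goes to its best remaining tenant) gives 7894 ops/s, worse by 2154.
Next-best assignment: Iris→Machine M4, Larkspur→Machine M2, Brightly→Machine M1, Ridgeline→Machine M6, Granite→Machine M5 = 9371 ops/s.

Max total: 10048 ops/s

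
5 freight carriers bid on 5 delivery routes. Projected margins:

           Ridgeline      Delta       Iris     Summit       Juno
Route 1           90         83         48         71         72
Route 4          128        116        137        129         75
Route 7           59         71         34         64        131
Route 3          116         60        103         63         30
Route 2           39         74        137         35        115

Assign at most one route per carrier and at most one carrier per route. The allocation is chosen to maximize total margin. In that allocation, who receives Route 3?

This is a one-to-one assignment (maximum-weight bipartite matching).
Optimal: Ridgeline→Route 3 ($116k), Delta→Route 1 ($83k), Iris→Route 2 ($137k), Summit→Route 4 ($129k), Juno→Route 7 ($131k) — total 116+83+137+129+131 = $596k.
Column-greedy (each route in turn goes to its best remaining carrier) gives $495k, worse by 101.
Next-best assignment: Ridgeline→Route 3, Delta→Route 4, Iris→Route 2, Summit→Route 1, Juno→Route 7 = $571k.
Swapping Juno↔Delta (Juno→Route 1 $72k, Delta→Route 7 $71k) loses 71.
Every other assignment is strictly worse.
Ridgeline's own top route is Route 4 ($128k), but forcing Ridgeline→Route 4 and reassigning the rest optimally gives only $542k — worse by 54.

Ridgeline receives Route 3.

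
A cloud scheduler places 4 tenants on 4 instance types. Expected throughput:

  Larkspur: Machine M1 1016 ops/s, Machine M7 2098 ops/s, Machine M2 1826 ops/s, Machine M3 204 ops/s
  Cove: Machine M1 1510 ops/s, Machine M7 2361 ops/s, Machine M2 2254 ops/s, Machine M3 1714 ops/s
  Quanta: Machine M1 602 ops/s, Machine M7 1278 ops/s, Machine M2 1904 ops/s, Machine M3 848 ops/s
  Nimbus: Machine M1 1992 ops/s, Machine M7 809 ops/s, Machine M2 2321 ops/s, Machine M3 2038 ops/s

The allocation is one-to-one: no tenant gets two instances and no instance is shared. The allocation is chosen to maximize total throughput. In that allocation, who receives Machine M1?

This is the linear assignment problem.
Optimal: Larkspur→Machine M7 (2098 ops/s), Cove→Machine M3 (1714 ops/s), Quanta→Machine M2 (1904 ops/s), Nimbus→Machine M1 (1992 ops/s) — total 2098+1714+1904+1992 = 7708 ops/s.
Row-greedy (each tenant in turn takes its best remaining instance) gives 7192 ops/s, worse by 516.
Next-best assignment: Larkspur→Machine M7, Cove→Machine M1, Quanta→Machine M2, Nimbus→Machine M3 = 7550 ops/s.
Nimbus's own top instance is Machine M2 (2321 ops/s), but forcing Nimbus→Machine M2 and reassigning the rest optimally gives only 6777 ops/s — worse by 931.

Nimbus receives Machine M1.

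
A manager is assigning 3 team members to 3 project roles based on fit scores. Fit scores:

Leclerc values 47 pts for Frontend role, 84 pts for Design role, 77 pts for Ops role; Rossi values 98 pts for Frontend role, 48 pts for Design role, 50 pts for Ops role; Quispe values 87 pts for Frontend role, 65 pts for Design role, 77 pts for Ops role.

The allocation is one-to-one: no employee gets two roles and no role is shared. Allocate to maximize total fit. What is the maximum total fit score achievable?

Max total: 259 pts

Optimal: Leclerc→Design role (84 pts), Rossi→Frontend role (98 pts), Quispe→Ops role (77 pts) — total 84+98+77 = 259 pts.
Swapping Quispe↔Leclerc (Quispe→Design role 65 pts, Leclerc→Ops role 77 pts) loses 19.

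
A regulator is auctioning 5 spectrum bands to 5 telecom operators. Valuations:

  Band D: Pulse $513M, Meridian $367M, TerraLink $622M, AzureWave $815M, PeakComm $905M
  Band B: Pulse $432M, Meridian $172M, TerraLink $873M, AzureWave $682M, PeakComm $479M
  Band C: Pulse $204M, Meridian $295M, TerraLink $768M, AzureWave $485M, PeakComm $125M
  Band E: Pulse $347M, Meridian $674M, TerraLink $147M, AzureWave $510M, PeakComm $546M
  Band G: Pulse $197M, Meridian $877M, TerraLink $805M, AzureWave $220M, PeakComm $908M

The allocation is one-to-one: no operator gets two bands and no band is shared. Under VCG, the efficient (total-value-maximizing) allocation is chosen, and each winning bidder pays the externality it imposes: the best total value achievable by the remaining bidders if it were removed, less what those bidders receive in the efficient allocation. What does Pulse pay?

Pulse pays $105M.

Efficient allocation: Pulse→Band B ($432M), Meridian→Band E ($674M), TerraLink→Band C ($768M), AzureWave→Band D ($815M), PeakComm→Band G ($908M); total welfare W = $3597M.
Pulse receives Band B at value $432M, so the others get W − 432 = $3165M.
Without Pulse: best allocation of the remaining 4 bidders over all 5 bands is Meridian→Band E ($674M), TerraLink→Band B ($873M), AzureWave→Band D ($815M), PeakComm→Band G ($908M), total $3270M.
VCG payment = (others' best without Pulse) − (others' welfare with Pulse) = 3270 − 3165 = $105M.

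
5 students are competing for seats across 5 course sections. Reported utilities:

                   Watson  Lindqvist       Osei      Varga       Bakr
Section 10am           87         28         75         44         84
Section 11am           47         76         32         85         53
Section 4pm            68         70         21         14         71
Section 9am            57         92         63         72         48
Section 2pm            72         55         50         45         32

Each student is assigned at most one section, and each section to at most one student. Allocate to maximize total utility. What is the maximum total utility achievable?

This is the linear assignment problem.
Optimal: Watson→Section 2pm (72 points), Lindqvist→Section 9am (92 points), Osei→Section 10am (75 points), Varga→Section 11am (85 points), Bakr→Section 4pm (71 points) — total 72+92+75+85+71 = 395 points.
Max-entry greedy (repeatedly take the single best remaining cell) gives 385 points, worse by 10.
Next-best assignment: Watson→Section 10am, Lindqvist→Section 9am, Osei→Section 2pm, Varga→Section 11am, Bakr→Section 4pm = 385 points.
No other one-to-one assignment exceeds 395 points.

Maximum total: 395 points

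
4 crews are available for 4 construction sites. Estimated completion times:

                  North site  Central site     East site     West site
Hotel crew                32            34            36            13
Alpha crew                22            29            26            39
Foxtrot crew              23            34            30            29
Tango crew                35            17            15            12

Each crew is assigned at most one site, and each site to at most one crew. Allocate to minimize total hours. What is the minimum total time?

Min total: 79 hours

This is a one-to-one assignment (minimum-cost bipartite matching).
Optimal: Hotel crew→West site (13 hours), Alpha crew→East site (26 hours), Foxtrot crew→North site (23 hours), Tango crew→Central site (17 hours) — total 13+26+23+17 = 79 hours.
Column-greedy (each site in turn goes to its cheapest remaining crew) gives 82 hours, worse by 3.
Swapping Hotel crew↔Foxtrot crew (Hotel crew→North site 32 hours, Foxtrot crew→West site 29 hours) adds 25.
Every other assignment is strictly worse.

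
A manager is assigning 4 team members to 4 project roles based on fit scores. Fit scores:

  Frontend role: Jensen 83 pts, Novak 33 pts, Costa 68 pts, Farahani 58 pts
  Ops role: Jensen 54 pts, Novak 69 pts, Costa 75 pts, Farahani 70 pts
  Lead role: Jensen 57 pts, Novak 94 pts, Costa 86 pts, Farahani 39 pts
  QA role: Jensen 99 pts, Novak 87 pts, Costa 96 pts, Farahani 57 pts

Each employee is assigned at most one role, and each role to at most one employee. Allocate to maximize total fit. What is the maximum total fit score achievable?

This is the linear assignment problem.
Optimal: Jensen→Frontend role (83 pts), Novak→Lead role (94 pts), Costa→QA role (96 pts), Farahani→Ops role (70 pts) — total 83+94+96+70 = 343 pts.
Max-entry greedy (repeatedly take the single best remaining cell) gives 326 pts, worse by 17.
Next-best assignment: Jensen→QA role, Novak→Lead role, Costa→Frontend role, Farahani→Ops role = 331 pts.
Swapping Novak↔Costa (Novak→QA role 87 pts, Costa→Lead role 86 pts) loses 17.

Max total: 343 pts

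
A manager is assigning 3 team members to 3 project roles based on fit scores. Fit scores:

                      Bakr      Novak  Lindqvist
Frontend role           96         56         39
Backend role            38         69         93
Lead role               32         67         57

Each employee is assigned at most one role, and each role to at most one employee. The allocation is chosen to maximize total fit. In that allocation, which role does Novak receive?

Novak receives Lead role.

Optimal: Bakr→Frontend role (96 pts), Novak→Lead role (67 pts), Lindqvist→Backend role (93 pts) — total 96+67+93 = 256 pts.
Row-greedy (each employee in turn takes its best remaining role) gives 222 pts, worse by 34.
Checked against all permutations: 256 pts is optimal.
Novak's own top role is Backend role (69 pts), but forcing Novak→Backend role and reassigning the rest optimally gives only 222 pts — worse by 34.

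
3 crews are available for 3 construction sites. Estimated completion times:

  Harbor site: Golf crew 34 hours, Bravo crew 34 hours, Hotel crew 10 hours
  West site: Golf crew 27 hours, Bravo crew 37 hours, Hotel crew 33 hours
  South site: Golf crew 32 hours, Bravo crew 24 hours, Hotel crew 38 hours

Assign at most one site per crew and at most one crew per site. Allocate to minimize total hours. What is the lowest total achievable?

Optimal: Golf crew→West site (27 hours), Bravo crew→South site (24 hours), Hotel crew→Harbor site (10 hours) — total 27+24+10 = 61 hours.
Next-best assignment: Golf crew→South site, Bravo crew→West site, Hotel crew→Harbor site = 79 hours.

Min total: 61 hours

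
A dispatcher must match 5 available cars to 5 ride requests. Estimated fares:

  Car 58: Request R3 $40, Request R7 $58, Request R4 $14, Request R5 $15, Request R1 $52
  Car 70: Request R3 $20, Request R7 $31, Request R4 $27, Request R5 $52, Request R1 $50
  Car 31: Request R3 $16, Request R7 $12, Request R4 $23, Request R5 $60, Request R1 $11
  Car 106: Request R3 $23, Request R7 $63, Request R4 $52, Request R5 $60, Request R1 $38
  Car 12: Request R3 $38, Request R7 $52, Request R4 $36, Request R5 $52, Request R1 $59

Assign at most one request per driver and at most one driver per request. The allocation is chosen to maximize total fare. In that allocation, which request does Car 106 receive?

Treat this as an assignment problem: match each driver to one request.
Optimal: Car 58→Request R7 ($58), Car 70→Request R1 ($50), Car 31→Request R5 ($60), Car 106→Request R4 ($52), Car 12→Request R3 ($38) — total 58+50+60+52+38 = $258.
Max-entry greedy (repeatedly take the single best remaining cell) gives $249, worse by 9.
Next-best assignment: Car 58→Request R3, Car 70→Request R1, Car 31→Request R5, Car 106→Request R4, Car 12→Request R7 = $254.
Swapping Car 31↔Car 12 (Car 31→Request R3 $16, Car 12→Request R5 $52) loses 30.
Car 106's own top request is Request R7 ($63), but forcing Car 106→Request R7 and reassigning the rest optimally gives only $249 — worse by 9.

Car 106 receives Request R4.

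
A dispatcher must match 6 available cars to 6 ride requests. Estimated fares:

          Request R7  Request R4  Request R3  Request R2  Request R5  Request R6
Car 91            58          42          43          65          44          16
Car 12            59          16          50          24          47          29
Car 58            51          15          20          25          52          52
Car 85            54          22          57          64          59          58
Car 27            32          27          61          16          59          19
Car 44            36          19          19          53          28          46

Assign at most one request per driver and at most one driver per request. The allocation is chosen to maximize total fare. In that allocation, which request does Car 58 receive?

Treat this as an assignment problem: match each driver to one request.
Optimal: Car 91→Request R4 ($42), Car 12→Request R7 ($59), Car 58→Request R6 ($52), Car 85→Request R5 ($59), Car 27→Request R3 ($61), Car 44→Request R2 ($53) — total 42+59+52+59+61+53 = $326.
Car 58's own top request is Request R5 ($52), but forcing Car 58→Request R5 and reassigning the rest optimally gives only $325 — worse by 1.

Car 58 receives Request R6.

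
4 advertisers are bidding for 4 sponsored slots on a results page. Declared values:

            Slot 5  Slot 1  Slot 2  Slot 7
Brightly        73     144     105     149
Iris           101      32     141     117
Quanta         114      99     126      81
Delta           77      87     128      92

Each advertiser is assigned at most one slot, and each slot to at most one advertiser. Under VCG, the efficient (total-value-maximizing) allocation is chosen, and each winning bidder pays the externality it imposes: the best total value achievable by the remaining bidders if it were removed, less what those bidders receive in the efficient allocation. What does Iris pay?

Efficient allocation: Brightly→Slot 1 ($144), Iris→Slot 7 ($117), Quanta→Slot 5 ($114), Delta→Slot 2 ($128); total welfare W = $503.
Iris receives Slot 7 at value $117, so the others get W − 117 = $386.
Without Iris: best allocation of the remaining 3 bidders over all 4 slots is Brightly→Slot 7 ($149), Quanta→Slot 5 ($114), Delta→Slot 2 ($128), total $391.
VCG payment = (others' best without Iris) − (others' welfare with Iris) = 391 − 386 = $5.

Iris pays $5.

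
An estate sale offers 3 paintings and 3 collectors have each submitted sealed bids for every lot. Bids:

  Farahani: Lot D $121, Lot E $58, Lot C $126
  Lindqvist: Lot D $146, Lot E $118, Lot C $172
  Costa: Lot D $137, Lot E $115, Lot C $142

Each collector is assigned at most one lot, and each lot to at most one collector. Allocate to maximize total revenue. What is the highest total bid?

Maximum total: $408

This is a one-to-one assignment (maximum-weight bipartite matching).
Optimal: Farahani→Lot D ($121), Lindqvist→Lot C ($172), Costa→Lot E ($115) — total 121+172+115 = $408.
Column-greedy (each lot in turn goes to its best remaining collector) gives $387, worse by 21.
Next-best assignment: Farahani→Lot C, Lindqvist→Lot D, Costa→Lot E = $387.
Swapping Farahani↔Costa (Farahani→Lot E $58, Costa→Lot D $137) loses 41.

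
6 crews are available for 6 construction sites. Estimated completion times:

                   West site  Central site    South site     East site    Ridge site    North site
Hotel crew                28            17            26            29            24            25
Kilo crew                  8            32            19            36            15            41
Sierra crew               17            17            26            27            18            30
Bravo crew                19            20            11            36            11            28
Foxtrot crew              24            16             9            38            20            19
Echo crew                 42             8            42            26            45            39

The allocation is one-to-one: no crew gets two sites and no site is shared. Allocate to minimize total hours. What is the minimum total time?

Min total: 88 hours

Optimal: Hotel crew→North site (25 hours), Kilo crew→West site (8 hours), Sierra crew→East site (27 hours), Bravo crew→Ridge site (11 hours), Foxtrot crew→South site (9 hours), Echo crew→Central site (8 hours) — total 25+8+27+11+9+8 = 88 hours.
Row-greedy (each crew in turn takes its cheapest remaining site) gives 99 hours, worse by 11.
Checked against all permutations: 88 hours is optimal.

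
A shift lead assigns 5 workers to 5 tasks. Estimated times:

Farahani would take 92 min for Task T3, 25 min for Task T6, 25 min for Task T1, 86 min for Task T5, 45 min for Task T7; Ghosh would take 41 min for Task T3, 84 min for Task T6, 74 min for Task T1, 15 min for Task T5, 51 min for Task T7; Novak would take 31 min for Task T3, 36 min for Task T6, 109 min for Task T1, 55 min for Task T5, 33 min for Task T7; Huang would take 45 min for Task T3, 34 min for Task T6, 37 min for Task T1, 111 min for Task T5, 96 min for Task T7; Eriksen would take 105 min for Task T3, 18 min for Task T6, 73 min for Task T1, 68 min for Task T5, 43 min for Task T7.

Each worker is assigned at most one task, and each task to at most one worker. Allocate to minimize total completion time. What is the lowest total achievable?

Min total: 136 min

Optimal: Farahani→Task T1 (25 min), Ghosh→Task T5 (15 min), Novak→Task T7 (33 min), Huang→Task T3 (45 min), Eriksen→Task T6 (18 min) — total 25+15+33+45+18 = 136 min.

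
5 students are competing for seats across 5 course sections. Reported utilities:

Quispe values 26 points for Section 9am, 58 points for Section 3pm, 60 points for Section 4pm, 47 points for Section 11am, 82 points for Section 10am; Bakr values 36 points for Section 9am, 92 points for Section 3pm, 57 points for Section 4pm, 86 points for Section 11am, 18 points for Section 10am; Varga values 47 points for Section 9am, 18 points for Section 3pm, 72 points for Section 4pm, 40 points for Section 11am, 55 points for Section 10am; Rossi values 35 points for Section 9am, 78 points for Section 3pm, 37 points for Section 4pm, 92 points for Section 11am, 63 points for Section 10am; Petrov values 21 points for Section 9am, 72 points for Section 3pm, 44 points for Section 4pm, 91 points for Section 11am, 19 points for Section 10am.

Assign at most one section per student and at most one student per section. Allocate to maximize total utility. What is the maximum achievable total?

Max total: 372 points

Optimal: Quispe→Section 10am (82 points), Bakr→Section 3pm (92 points), Varga→Section 4pm (72 points), Rossi→Section 9am (35 points), Petrov→Section 11am (91 points) — total 82+92+72+35+91 = 372 points.
Column-greedy (each section in turn goes to its best remaining student) gives 310 points, worse by 62.
Next-best assignment: Quispe→Section 10am, Bakr→Section 9am, Varga→Section 4pm, Rossi→Section 3pm, Petrov→Section 11am = 359 points.
No other one-to-one assignment exceeds 372 points.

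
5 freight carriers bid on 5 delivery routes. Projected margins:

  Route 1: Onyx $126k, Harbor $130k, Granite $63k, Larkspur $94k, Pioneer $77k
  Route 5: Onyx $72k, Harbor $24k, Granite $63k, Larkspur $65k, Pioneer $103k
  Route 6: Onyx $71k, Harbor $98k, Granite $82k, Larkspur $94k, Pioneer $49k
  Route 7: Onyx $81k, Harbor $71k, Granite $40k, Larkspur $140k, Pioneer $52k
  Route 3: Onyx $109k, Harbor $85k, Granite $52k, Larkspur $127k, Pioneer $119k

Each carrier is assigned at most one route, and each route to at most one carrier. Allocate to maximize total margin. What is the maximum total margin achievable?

Optimal: Onyx→Route 3 ($109k), Harbor→Route 1 ($130k), Granite→Route 6 ($82k), Larkspur→Route 7 ($140k), Pioneer→Route 5 ($103k) — total 109+130+82+140+103 = $564k.
Max-entry greedy (repeatedly take the single best remaining cell) gives $543k, worse by 21.
Every other assignment is strictly worse.

Maximum total: $564k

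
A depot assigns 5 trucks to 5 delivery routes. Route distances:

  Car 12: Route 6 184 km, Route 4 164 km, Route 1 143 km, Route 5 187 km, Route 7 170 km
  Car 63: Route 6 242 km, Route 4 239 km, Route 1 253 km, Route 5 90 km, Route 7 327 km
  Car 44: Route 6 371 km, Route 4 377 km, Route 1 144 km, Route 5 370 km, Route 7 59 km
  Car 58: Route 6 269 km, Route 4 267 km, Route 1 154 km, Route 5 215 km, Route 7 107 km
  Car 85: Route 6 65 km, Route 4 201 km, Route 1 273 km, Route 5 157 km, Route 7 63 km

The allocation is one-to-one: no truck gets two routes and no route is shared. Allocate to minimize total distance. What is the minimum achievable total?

Optimal: Car 12→Route 4 (164 km), Car 63→Route 5 (90 km), Car 44→Route 7 (59 km), Car 58→Route 1 (154 km), Car 85→Route 6 (65 km) — total 164+90+59+154+65 = 532 km.
Min-entry greedy (repeatedly take the single cheapest remaining cell) gives 624 km, worse by 92.
Next-best assignment: Car 12→Route 4, Car 63→Route 5, Car 44→Route 1, Car 58→Route 7, Car 85→Route 6 = 570 km.
Checked against all permutations: 532 km is optimal.

Minimum total: 532 km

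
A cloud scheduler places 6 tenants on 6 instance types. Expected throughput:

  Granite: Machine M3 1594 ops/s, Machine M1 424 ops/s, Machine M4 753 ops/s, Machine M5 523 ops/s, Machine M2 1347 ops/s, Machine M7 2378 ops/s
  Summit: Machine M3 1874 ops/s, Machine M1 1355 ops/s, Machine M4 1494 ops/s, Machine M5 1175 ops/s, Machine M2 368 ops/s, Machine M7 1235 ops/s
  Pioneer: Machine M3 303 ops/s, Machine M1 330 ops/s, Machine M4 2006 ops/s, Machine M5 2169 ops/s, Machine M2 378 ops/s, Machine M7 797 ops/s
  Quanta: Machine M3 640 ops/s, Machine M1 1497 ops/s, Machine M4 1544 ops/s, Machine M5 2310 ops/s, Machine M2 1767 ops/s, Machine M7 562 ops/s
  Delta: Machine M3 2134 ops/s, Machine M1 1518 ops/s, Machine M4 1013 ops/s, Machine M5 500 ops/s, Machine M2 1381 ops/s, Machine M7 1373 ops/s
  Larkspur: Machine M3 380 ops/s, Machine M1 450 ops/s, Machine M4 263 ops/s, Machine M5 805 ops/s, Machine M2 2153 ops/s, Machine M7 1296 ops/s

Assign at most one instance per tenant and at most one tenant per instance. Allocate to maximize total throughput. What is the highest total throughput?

Max total: 12336 ops/s

Optimal: Granite→Machine M7 (2378 ops/s), Summit→Machine M1 (1355 ops/s), Pioneer→Machine M4 (2006 ops/s), Quanta→Machine M5 (2310 ops/s), Delta→Machine M3 (2134 ops/s), Larkspur→Machine M2 (2153 ops/s) — total 2378+1355+2006+2310+2134+2153 = 12336 ops/s.
Column-greedy (each instance in turn goes to its best remaining tenant) gives 11343 ops/s, worse by 993.
Checked against all permutations: 12336 ops/s is optimal.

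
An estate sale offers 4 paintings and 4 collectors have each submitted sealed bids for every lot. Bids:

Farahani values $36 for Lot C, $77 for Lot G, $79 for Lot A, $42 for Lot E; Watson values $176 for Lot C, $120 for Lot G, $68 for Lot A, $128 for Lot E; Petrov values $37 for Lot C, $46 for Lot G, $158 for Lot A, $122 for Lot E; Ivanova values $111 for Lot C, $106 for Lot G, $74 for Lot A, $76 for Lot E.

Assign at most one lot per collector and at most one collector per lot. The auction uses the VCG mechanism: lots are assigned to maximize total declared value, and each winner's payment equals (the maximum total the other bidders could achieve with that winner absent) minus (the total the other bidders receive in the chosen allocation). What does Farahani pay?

Farahani pays $30.

Efficient allocation: Farahani→Lot G ($77), Watson→Lot C ($176), Petrov→Lot A ($158), Ivanova→Lot E ($76); total welfare W = $487.
Farahani receives Lot G at value $77, so the others get W − 77 = $410.
Without Farahani: best allocation of the remaining 3 bidders over all 4 lots is Watson→Lot C ($176), Petrov→Lot A ($158), Ivanova→Lot G ($106), total $440.
VCG payment = (others' best without Farahani) − (others' welfare with Farahani) = 440 − 410 = $30.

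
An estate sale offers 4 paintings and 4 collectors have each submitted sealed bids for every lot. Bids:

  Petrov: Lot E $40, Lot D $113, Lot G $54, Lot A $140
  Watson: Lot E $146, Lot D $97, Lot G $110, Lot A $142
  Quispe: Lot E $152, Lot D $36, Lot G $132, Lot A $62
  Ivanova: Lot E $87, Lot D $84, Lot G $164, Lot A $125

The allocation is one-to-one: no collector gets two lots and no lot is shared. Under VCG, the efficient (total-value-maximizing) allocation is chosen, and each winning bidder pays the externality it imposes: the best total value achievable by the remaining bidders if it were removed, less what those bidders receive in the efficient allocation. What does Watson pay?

Efficient allocation: Petrov→Lot D ($113), Watson→Lot A ($142), Quispe→Lot E ($152), Ivanova→Lot G ($164); total welfare W = $571.
Watson receives Lot A at value $142, so the others get W − 142 = $429.
Without Watson: best allocation of the remaining 3 bidders over all 4 lots is Petrov→Lot A ($140), Quispe→Lot E ($152), Ivanova→Lot G ($164), total $456.
VCG payment = (others' best without Watson) − (others' welfare with Watson) = 456 − 429 = $27.

Watson pays $27.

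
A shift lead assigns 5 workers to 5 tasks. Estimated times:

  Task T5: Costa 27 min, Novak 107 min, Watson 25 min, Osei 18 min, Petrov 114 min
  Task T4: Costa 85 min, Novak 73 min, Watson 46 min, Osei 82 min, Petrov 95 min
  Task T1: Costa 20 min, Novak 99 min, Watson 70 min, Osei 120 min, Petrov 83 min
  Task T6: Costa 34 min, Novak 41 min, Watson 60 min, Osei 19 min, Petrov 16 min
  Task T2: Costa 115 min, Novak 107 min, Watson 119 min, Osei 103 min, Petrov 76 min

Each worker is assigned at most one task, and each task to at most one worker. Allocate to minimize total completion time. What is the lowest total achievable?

This is a one-to-one assignment (minimum-cost bipartite matching).
Optimal: Costa→Task T1 (20 min), Novak→Task T6 (41 min), Watson→Task T4 (46 min), Osei→Task T5 (18 min), Petrov→Task T2 (76 min) — total 20+41+46+18+76 = 201 min.
Column-greedy (each task in turn goes to its cheapest remaining worker) gives 207 min, worse by 6.

Minimum total: 201 min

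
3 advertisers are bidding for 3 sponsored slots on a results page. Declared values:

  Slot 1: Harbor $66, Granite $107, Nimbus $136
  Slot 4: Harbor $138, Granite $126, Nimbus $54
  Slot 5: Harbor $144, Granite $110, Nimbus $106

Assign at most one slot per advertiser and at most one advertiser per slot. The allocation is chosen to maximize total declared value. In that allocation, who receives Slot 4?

Optimal: Harbor→Slot 5 ($144), Granite→Slot 4 ($126), Nimbus→Slot 1 ($136) — total 144+126+136 = $406.
Column-greedy (each slot in turn goes to its best remaining advertiser) gives $384, worse by 22.
Swapping Granite↔Nimbus (Granite→Slot 1 $107, Nimbus→Slot 4 $54) loses 101.
Checked against all permutations: $406 is optimal.

Granite receives Slot 4.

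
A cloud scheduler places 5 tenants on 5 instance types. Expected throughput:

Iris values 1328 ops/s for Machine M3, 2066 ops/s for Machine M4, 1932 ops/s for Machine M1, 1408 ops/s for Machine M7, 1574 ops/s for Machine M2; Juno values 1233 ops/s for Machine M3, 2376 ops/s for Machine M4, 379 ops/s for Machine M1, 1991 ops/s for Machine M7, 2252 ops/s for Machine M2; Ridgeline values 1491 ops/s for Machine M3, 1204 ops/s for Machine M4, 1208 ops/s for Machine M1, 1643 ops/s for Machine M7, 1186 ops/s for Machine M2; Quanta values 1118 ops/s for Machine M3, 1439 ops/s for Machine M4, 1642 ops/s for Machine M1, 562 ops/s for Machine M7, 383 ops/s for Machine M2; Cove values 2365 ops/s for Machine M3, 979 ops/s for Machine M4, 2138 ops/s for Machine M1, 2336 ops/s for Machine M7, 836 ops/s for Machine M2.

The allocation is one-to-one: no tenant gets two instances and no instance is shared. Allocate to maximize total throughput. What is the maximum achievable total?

Maximum total: 9968 ops/s

This is a one-to-one assignment (maximum-weight bipartite matching).
Optimal: Iris→Machine M4 (2066 ops/s), Juno→Machine M2 (2252 ops/s), Ridgeline→Machine M7 (1643 ops/s), Quanta→Machine M1 (1642 ops/s), Cove→Machine M3 (2365 ops/s) — total 2066+2252+1643+1642+2365 = 9968 ops/s.
Column-greedy (each instance in turn goes to its best remaining tenant) gives 8699 ops/s, worse by 1269.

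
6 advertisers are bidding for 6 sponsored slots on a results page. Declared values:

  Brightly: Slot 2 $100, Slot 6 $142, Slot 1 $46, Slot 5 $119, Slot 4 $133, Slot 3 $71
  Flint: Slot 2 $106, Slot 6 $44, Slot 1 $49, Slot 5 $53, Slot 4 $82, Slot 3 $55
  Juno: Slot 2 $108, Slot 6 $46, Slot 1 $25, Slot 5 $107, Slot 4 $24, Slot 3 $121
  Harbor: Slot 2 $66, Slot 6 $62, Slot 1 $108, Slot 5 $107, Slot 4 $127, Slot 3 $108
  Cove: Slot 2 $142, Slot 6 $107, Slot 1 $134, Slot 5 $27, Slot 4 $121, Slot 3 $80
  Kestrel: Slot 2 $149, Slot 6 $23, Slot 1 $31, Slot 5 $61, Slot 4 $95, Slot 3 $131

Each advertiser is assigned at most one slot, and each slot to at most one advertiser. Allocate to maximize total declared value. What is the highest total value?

Max total: $747

Optimal: Brightly→Slot 6 ($142), Flint→Slot 2 ($106), Juno→Slot 5 ($107), Harbor→Slot 4 ($127), Cove→Slot 1 ($134), Kestrel→Slot 3 ($131) — total 142+106+107+127+134+131 = $747.
Max-entry greedy (repeatedly take the single best remaining cell) gives $726, worse by 21.
Next-best assignment: Brightly→Slot 6, Flint→Slot 4, Juno→Slot 3, Harbor→Slot 5, Cove→Slot 1, Kestrel→Slot 2 = $735.
Swapping Flint↔Brightly (Flint→Slot 6 $44, Brightly→Slot 2 $100) loses 104.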